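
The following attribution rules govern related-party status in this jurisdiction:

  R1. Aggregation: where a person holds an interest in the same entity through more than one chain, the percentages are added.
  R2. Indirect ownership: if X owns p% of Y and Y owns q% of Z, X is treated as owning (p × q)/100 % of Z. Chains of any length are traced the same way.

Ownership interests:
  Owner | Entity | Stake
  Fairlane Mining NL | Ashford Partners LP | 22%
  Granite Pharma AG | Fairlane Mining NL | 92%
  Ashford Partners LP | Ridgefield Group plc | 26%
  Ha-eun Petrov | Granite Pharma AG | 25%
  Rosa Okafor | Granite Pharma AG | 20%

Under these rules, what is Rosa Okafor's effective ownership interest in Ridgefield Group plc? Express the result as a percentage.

Chain via Granite Pharma AG → Fairlane Mining NL → Ashford Partners LP (R2): 20% × 92% × 22% × 26% = 1.05248% of Ridgefield Group plc.

1.05248%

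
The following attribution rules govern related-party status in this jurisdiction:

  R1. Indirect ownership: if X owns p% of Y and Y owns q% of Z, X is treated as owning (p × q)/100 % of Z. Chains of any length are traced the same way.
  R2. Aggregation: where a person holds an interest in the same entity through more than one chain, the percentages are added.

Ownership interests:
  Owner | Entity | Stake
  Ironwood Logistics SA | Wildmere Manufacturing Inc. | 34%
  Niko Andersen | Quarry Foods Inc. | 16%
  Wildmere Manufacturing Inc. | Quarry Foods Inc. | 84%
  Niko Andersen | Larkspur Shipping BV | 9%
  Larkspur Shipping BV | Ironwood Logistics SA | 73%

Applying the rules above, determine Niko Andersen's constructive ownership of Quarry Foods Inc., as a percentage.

17.876392%

Chain via Larkspur Shipping BV → Ironwood Logistics SA → Wildmere Manufacturing Inc. (R1): 9% × 73% × 34% × 84% = 1.876392% of Quarry Foods Inc.
Direct interest in Quarry Foods Inc: 16%.
Aggregating (R2): 1.876392% + 16% = 17.876392%.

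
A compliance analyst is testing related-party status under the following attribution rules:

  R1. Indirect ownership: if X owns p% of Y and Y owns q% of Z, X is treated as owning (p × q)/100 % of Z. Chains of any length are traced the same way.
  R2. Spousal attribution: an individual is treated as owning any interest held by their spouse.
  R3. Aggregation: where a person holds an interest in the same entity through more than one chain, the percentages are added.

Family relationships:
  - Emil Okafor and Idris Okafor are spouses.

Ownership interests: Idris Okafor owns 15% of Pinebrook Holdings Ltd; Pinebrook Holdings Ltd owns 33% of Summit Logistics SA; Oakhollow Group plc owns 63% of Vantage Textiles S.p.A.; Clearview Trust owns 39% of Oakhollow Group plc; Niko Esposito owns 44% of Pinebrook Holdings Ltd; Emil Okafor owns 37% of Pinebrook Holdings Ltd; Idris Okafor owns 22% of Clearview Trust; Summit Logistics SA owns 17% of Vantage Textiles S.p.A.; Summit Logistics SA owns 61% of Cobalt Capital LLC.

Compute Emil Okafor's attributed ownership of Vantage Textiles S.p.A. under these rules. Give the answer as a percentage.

8.3226%

By spousal attribution (R2), Emil Okafor is treated as also owning Idris Okafor's interest in Pinebrook Holdings Ltd, giving 37% + 15% = 52%.
By spousal attribution (R2), Emil Okafor is treated as owning Idris Okafor's 22% interest in Clearview Trust.
Chain via Pinebrook Holdings Ltd → Summit Logistics SA (R1): 52% × 33% × 17% = 2.9172% of Vantage Textiles S.p.A.
Chain via Clearview Trust → Oakhollow Group plc (R1): 22% × 39% × 63% = 5.4054% of Vantage Textiles S.p.A.
Aggregating (R3): 2.9172% + 5.4054% = 8.3226%.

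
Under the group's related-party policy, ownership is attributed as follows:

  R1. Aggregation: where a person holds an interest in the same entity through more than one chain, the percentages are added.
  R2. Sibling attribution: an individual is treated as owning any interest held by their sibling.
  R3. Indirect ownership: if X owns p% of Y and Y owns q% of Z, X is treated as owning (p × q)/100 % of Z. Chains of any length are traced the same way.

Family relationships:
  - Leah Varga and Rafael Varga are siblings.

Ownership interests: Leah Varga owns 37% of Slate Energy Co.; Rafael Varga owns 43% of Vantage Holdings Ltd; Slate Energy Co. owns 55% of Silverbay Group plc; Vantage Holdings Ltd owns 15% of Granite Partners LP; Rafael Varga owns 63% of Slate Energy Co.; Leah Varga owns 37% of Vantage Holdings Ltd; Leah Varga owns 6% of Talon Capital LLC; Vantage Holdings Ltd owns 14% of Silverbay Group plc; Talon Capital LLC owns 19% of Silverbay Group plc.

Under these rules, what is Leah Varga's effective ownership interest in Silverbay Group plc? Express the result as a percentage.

67.34%

By sibling attribution (R2), Leah Varga is treated as also owning Rafael Varga's interest in Slate Energy Co, giving 37% + 63% = 100%.
By sibling attribution (R2), Leah Varga is treated as also owning Rafael Varga's interest in Vantage Holdings Ltd, giving 37% + 43% = 80%.
Chain via Slate Energy Co. (R3): 100% × 55% = 55% of Silverbay Group plc.
Chain via Vantage Holdings Ltd (R3): 80% × 14% = 11.2% of Silverbay Group plc.
Chain via Talon Capital LLC (R3): 6% × 19% = 1.14% of Silverbay Group plc.
Aggregating (R1): 55% + 11.2% + 1.14% = 67.34%.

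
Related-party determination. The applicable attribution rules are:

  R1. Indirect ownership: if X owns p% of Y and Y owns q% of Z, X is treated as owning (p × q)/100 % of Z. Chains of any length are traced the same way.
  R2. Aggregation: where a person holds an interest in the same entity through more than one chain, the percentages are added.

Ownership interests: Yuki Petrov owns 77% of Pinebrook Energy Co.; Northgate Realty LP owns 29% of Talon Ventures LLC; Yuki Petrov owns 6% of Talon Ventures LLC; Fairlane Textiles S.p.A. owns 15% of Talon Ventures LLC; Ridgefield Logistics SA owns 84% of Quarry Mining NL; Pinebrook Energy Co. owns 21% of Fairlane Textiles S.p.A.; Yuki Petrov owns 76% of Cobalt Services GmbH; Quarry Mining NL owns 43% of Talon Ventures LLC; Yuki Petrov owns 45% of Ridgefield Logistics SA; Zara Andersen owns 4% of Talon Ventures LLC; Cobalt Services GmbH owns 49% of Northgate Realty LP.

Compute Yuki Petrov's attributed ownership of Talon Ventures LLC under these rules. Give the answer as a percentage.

35.4791%

Chain via Cobalt Services GmbH → Northgate Realty LP (R1): 76% × 49% × 29% = 10.7996% of Talon Ventures LLC.
Chain via Pinebrook Energy Co. → Fairlane Textiles S.p.A. (R1): 77% × 21% × 15% = 2.4255% of Talon Ventures LLC.
Chain via Ridgefield Logistics SA → Quarry Mining NL (R1): 45% × 84% × 43% = 16.254% of Talon Ventures LLC.
Direct interest in Talon Ventures LLC: 6%.
Aggregating (R2): 10.7996% + 2.4255% + 16.254% + 6% = 35.4791%.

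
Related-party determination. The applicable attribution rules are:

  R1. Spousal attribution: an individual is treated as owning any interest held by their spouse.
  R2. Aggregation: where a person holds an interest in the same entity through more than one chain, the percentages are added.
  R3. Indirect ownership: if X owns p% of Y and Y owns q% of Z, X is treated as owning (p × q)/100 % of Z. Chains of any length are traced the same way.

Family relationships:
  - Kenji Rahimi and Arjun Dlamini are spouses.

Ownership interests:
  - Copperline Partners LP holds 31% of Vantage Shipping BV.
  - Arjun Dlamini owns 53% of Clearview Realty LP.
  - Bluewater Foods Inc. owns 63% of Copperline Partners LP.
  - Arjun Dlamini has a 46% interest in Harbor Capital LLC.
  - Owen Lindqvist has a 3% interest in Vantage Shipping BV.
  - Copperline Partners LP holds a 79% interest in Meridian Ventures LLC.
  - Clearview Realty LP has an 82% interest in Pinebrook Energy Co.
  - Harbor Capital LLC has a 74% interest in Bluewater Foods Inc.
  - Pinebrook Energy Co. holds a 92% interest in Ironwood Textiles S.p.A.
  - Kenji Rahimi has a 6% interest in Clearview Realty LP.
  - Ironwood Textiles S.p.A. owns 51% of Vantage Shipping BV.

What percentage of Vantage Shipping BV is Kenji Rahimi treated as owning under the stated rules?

29.347908%

By spousal attribution (R1), Kenji Rahimi is treated as also owning Arjun Dlamini's interest in Clearview Realty LP, giving 6% + 53% = 59%.
By spousal attribution (R1), Kenji Rahimi is treated as owning Arjun Dlamini's 46% interest in Harbor Capital LLC.
Chain via Clearview Realty LP → Pinebrook Energy Co. → Ironwood Textiles S.p.A. (R3): 59% × 82% × 92% × 51% = 22.699896% of Vantage Shipping BV.
Chain via Harbor Capital LLC → Bluewater Foods Inc. → Copperline Partners LP (R3): 46% × 74% × 63% × 31% = 6.648012% of Vantage Shipping BV.
Aggregating (R2): 22.699896% + 6.648012% = 29.347908%.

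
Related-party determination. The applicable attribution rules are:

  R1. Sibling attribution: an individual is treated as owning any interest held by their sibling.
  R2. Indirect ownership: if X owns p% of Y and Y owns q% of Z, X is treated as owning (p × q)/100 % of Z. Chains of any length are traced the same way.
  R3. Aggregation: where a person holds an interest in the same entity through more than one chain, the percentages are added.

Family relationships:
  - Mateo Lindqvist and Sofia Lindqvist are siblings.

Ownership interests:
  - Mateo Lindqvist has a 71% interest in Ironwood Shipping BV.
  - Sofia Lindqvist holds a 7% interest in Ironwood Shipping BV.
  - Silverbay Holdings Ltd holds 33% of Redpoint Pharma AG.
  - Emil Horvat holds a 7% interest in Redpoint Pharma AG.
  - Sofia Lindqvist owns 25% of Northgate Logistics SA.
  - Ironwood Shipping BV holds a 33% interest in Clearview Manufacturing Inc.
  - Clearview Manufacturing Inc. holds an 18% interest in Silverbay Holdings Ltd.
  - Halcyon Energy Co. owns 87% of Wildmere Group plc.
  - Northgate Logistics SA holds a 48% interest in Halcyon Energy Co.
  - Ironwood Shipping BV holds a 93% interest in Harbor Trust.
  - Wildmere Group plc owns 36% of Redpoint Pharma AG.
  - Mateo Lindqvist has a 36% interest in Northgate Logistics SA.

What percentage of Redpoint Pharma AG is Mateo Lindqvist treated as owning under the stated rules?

By sibling attribution (R1), Mateo Lindqvist is treated as also owning Sofia Lindqvist's interest in Northgate Logistics SA, giving 36% + 25% = 61%.
By sibling attribution (R1), Mateo Lindqvist is treated as also owning Sofia Lindqvist's interest in Ironwood Shipping BV, giving 71% + 7% = 78%.
Chain via Northgate Logistics SA → Halcyon Energy Co. → Wildmere Group plc (R2): 61% × 48% × 87% × 36% = 9.170496% of Redpoint Pharma AG.
Chain via Ironwood Shipping BV → Clearview Manufacturing Inc. → Silverbay Holdings Ltd (R2): 78% × 33% × 18% × 33% = 1.528956% of Redpoint Pharma AG.
Aggregating (R3): 9.170496% + 1.528956% = 10.699452%.

10.699452%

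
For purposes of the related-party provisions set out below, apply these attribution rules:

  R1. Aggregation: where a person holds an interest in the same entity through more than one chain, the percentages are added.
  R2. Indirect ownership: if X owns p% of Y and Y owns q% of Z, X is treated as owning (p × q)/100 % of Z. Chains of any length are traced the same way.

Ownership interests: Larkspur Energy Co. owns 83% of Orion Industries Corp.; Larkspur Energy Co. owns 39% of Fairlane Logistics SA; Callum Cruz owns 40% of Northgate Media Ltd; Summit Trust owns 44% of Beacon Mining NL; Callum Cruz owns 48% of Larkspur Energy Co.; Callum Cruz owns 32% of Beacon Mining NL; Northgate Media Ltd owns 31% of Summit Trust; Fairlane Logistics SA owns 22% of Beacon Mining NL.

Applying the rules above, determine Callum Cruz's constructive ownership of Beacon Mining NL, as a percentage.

41.5744%

Chain via Larkspur Energy Co. → Fairlane Logistics SA (R2): 48% × 39% × 22% = 4.1184% of Beacon Mining NL.
Chain via Northgate Media Ltd → Summit Trust (R2): 40% × 31% × 44% = 5.456% of Beacon Mining NL.
Direct interest in Beacon Mining NL: 32%.
Aggregating (R1): 4.1184% + 5.456% + 32% = 41.5744%.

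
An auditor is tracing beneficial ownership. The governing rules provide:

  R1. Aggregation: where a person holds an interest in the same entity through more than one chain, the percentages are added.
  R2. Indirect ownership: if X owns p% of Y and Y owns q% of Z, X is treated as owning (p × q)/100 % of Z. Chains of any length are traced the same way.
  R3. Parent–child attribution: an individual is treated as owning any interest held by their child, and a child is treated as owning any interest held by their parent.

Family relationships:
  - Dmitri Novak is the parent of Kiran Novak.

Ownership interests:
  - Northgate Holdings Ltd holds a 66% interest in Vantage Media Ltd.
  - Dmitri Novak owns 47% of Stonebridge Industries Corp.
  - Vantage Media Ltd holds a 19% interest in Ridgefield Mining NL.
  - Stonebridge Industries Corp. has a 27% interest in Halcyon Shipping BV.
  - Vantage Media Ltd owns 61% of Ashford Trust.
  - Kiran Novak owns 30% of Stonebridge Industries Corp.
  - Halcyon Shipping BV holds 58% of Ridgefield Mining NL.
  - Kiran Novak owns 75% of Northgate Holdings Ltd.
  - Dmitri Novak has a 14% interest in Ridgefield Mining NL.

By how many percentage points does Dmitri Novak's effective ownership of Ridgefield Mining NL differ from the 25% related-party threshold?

By parent–child attribution (R3), Dmitri Novak is treated as also owning Kiran Novak's interest in Stonebridge Industries Corp, giving 47% + 30% = 77%.
By parent–child attribution (R3), Dmitri Novak is treated as owning Kiran Novak's 75% interest in Northgate Holdings Ltd.
Chain via Stonebridge Industries Corp. → Halcyon Shipping BV (R2): 77% × 27% × 58% = 12.0582% of Ridgefield Mining NL.
Direct interest in Ridgefield Mining NL: 14%.
Chain via Northgate Holdings Ltd → Vantage Media Ltd (R2): 75% × 66% × 19% = 9.405% of Ridgefield Mining NL.
Aggregating (R1): 12.0582% + 14% + 9.405% = 35.4632%.
35.4632% exceeds the 25% threshold by 10.4632 percentage points.

10.4632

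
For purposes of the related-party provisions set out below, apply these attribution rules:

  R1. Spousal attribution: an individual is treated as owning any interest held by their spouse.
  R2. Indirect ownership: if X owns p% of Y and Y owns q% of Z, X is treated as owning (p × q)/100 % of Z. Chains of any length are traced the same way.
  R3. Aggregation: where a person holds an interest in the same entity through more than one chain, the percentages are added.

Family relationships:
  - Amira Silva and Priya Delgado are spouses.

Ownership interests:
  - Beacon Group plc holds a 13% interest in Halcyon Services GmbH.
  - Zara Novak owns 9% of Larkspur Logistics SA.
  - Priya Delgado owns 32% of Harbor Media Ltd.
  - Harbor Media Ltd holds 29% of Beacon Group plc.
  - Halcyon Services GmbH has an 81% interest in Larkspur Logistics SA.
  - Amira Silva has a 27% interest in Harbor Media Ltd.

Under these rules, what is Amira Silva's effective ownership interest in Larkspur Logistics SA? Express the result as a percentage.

By spousal attribution (R1), Amira Silva is treated as also owning Priya Delgado's interest in Harbor Media Ltd, giving 27% + 32% = 59%.
Chain via Harbor Media Ltd → Beacon Group plc → Halcyon Services GmbH (R2): 59% × 29% × 13% × 81% = 1.801683% of Larkspur Logistics SA.

1.801683%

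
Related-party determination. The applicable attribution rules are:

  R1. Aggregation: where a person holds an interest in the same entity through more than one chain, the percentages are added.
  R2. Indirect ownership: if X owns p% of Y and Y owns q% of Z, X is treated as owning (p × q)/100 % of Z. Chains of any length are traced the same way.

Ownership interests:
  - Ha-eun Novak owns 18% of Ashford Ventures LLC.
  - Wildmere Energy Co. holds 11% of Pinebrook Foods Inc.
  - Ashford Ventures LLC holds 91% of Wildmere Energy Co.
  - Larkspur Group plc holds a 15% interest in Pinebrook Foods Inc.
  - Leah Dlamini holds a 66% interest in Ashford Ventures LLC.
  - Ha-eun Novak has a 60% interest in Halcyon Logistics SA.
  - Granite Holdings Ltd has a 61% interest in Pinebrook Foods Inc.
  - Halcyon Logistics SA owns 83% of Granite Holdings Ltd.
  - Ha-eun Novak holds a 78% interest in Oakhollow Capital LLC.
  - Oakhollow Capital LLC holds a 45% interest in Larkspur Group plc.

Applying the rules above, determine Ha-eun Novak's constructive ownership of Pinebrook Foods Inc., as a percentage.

37.4448%

Chain via Oakhollow Capital LLC → Larkspur Group plc (R2): 78% × 45% × 15% = 5.265% of Pinebrook Foods Inc.
Chain via Halcyon Logistics SA → Granite Holdings Ltd (R2): 60% × 83% × 61% = 30.378% of Pinebrook Foods Inc.
Chain via Ashford Ventures LLC → Wildmere Energy Co. (R2): 18% × 91% × 11% = 1.8018% of Pinebrook Foods Inc.
Aggregating (R1): 5.265% + 30.378% + 1.8018% = 37.4448%.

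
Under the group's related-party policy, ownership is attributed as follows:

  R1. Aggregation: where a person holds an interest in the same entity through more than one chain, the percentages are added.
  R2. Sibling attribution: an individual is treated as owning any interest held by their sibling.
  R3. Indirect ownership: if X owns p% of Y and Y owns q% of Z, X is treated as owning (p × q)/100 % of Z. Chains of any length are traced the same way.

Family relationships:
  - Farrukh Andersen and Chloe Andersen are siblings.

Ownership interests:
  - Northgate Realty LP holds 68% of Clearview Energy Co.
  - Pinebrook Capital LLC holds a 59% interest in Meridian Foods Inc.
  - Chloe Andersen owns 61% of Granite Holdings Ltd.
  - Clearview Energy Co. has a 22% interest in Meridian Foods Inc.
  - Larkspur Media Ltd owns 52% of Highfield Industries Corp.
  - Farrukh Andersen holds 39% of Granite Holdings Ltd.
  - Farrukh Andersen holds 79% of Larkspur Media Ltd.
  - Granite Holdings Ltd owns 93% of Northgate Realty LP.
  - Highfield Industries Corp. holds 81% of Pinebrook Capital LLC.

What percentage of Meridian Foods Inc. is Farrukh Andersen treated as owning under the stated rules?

By sibling attribution (R2), Farrukh Andersen is treated as also owning Chloe Andersen's interest in Granite Holdings Ltd, giving 39% + 61% = 100%.
Chain via Larkspur Media Ltd → Highfield Industries Corp. → Pinebrook Capital LLC (R3): 79% × 52% × 81% × 59% = 19.632132% of Meridian Foods Inc.
Chain via Granite Holdings Ltd → Northgate Realty LP → Clearview Energy Co. (R3): 100% × 93% × 68% × 22% = 13.9128% of Meridian Foods Inc.
Aggregating (R1): 19.632132% + 13.9128% = 33.544932%.

33.544932%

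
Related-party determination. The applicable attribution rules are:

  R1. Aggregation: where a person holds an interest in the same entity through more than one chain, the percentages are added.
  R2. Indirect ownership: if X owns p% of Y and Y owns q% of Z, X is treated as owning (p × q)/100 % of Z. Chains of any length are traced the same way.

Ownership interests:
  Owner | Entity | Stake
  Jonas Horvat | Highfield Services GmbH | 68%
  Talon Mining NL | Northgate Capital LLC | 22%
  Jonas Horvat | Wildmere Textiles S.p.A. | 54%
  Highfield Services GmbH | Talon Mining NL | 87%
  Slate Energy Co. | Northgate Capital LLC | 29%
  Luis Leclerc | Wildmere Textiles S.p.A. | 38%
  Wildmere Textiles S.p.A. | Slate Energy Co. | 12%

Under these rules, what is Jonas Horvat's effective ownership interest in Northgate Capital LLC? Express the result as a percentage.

14.8944%

Chain via Highfield Services GmbH → Talon Mining NL (R2): 68% × 87% × 22% = 13.0152% of Northgate Capital LLC.
Chain via Wildmere Textiles S.p.A. → Slate Energy Co. (R2): 54% × 12% × 29% = 1.8792% of Northgate Capital LLC.
Aggregating (R1): 13.0152% + 1.8792% = 14.8944%.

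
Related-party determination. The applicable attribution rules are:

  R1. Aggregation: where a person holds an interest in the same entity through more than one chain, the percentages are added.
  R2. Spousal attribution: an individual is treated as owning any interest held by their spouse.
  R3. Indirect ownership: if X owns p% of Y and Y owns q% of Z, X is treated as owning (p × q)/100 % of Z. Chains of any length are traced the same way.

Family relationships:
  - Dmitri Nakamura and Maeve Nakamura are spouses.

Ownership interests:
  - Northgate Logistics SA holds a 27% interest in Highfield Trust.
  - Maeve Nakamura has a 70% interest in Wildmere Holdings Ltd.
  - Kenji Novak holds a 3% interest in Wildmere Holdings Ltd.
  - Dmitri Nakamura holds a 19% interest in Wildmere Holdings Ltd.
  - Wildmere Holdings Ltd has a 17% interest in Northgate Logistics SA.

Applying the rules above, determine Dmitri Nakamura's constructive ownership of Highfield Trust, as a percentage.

4.0851%

By spousal attribution (R2), Dmitri Nakamura is treated as also owning Maeve Nakamura's interest in Wildmere Holdings Ltd, giving 19% + 70% = 89%.
Chain via Wildmere Holdings Ltd → Northgate Logistics SA (R3): 89% × 17% × 27% = 4.0851% of Highfield Trust.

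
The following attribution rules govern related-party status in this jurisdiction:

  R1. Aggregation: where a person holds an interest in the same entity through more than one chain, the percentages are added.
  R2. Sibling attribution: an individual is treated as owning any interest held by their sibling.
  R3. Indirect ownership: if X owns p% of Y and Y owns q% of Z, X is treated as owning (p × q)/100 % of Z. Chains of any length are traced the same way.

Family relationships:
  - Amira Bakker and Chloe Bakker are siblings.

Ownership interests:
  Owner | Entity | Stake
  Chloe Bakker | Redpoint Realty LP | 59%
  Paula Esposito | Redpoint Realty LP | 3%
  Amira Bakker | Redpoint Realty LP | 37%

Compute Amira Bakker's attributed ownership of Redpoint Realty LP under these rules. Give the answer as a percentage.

96%

By sibling attribution (R2), Amira Bakker is treated as also owning Chloe Bakker's interest in Redpoint Realty LP, giving 37% + 59% = 96%.
Direct interest in Redpoint Realty LP: 96%.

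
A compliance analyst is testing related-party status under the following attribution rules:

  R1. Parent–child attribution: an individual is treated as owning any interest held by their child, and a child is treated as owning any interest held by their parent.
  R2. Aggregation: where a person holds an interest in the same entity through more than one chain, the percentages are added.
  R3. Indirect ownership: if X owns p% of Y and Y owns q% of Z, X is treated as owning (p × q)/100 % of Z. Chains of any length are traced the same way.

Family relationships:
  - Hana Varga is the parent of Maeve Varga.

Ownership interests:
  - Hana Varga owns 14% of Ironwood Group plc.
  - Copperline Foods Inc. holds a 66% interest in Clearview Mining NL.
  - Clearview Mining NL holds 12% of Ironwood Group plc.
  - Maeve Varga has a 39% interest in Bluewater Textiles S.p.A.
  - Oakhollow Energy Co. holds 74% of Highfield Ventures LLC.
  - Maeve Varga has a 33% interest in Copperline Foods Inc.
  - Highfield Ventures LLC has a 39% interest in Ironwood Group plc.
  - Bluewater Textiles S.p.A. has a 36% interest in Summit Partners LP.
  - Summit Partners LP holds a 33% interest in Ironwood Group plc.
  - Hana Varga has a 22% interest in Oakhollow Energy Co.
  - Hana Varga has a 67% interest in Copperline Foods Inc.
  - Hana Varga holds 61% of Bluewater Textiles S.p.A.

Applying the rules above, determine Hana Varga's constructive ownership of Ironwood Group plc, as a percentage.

By parent–child attribution (R1), Hana Varga is treated as also owning Maeve Varga's interest in Bluewater Textiles S.p.A, giving 61% + 39% = 100%.
By parent–child attribution (R1), Hana Varga is treated as also owning Maeve Varga's interest in Copperline Foods Inc, giving 67% + 33% = 100%.
Chain via Bluewater Textiles S.p.A. → Summit Partners LP (R3): 100% × 36% × 33% = 11.88% of Ironwood Group plc.
Chain via Oakhollow Energy Co. → Highfield Ventures LLC (R3): 22% × 74% × 39% = 6.3492% of Ironwood Group plc.
Chain via Copperline Foods Inc. → Clearview Mining NL (R3): 100% × 66% × 12% = 7.92% of Ironwood Group plc.
Direct interest in Ironwood Group plc: 14%.
Aggregating (R2): 11.88% + 6.3492% + 7.92% + 14% = 40.1492%.

40.1492%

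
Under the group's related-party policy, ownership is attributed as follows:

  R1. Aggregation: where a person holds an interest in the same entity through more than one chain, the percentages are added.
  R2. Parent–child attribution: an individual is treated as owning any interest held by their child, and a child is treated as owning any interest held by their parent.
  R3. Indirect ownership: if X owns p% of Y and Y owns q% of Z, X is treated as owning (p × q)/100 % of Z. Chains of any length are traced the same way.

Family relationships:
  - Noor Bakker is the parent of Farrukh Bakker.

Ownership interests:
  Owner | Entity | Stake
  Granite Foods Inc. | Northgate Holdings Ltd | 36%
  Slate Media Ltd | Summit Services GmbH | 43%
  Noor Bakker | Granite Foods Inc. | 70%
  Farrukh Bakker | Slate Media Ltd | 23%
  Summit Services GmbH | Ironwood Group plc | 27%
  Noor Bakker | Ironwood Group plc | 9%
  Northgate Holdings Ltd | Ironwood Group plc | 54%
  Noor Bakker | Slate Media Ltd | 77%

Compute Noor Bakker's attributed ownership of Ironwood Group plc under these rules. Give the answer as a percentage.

34.218%

By parent–child attribution (R2), Noor Bakker is treated as also owning Farrukh Bakker's interest in Slate Media Ltd, giving 77% + 23% = 100%.
Chain via Slate Media Ltd → Summit Services GmbH (R3): 100% × 43% × 27% = 11.61% of Ironwood Group plc.
Chain via Granite Foods Inc. → Northgate Holdings Ltd (R3): 70% × 36% × 54% = 13.608% of Ironwood Group plc.
Direct interest in Ironwood Group plc: 9%.
Aggregating (R1): 11.61% + 13.608% + 9% = 34.218%.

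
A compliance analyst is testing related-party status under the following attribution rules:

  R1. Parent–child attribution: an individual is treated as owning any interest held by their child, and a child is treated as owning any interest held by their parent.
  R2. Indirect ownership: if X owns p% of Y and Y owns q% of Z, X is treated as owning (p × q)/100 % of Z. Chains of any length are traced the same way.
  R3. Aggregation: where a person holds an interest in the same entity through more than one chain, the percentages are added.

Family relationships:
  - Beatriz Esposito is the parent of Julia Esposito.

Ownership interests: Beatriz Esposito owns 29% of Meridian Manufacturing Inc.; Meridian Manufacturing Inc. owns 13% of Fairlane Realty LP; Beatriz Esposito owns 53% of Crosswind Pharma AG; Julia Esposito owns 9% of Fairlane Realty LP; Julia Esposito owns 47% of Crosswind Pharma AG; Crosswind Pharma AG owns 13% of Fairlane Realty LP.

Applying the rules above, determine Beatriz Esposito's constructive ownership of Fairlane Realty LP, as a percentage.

25.77%

By parent–child attribution (R1), Beatriz Esposito is treated as also owning Julia Esposito's interest in Crosswind Pharma AG, giving 53% + 47% = 100%.
By parent–child attribution (R1), Beatriz Esposito is treated as owning Julia Esposito's 9% interest in Fairlane Realty LP.
Chain via Crosswind Pharma AG (R2): 100% × 13% = 13% of Fairlane Realty LP.
Chain via Meridian Manufacturing Inc. (R2): 29% × 13% = 3.77% of Fairlane Realty LP.
Direct interest in Fairlane Realty LP: 9%.
Aggregating (R3): 13% + 3.77% + 9% = 25.77%.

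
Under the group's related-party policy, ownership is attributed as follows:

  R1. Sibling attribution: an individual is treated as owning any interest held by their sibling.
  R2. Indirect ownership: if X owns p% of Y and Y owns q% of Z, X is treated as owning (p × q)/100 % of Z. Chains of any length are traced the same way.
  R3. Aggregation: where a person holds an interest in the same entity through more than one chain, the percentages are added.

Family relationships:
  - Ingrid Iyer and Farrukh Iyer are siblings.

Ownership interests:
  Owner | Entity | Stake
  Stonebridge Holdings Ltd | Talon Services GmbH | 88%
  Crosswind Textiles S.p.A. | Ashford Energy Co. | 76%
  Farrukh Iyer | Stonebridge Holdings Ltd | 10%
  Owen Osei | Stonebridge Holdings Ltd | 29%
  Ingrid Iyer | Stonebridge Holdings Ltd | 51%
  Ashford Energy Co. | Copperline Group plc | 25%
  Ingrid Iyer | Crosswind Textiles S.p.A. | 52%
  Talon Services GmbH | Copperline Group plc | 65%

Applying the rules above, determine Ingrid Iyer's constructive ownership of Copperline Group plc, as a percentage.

By sibling attribution (R1), Ingrid Iyer is treated as also owning Farrukh Iyer's interest in Stonebridge Holdings Ltd, giving 51% + 10% = 61%.
Chain via Stonebridge Holdings Ltd → Talon Services GmbH (R2): 61% × 88% × 65% = 34.892% of Copperline Group plc.
Chain via Crosswind Textiles S.p.A. → Ashford Energy Co. (R2): 52% × 76% × 25% = 9.88% of Copperline Group plc.
Aggregating (R3): 34.892% + 9.88% = 44.772%.

44.772%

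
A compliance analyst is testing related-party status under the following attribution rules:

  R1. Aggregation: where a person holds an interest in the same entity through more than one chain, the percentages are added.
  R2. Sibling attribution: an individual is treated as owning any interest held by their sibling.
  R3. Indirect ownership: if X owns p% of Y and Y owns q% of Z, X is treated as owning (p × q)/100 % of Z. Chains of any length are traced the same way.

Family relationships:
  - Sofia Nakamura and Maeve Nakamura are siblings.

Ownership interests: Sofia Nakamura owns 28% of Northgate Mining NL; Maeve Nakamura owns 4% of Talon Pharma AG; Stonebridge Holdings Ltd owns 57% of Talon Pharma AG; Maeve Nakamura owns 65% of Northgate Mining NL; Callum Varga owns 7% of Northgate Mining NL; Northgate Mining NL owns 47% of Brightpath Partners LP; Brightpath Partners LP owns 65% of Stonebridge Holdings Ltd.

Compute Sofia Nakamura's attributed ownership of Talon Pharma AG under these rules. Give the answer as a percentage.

By sibling attribution (R2), Sofia Nakamura is treated as also owning Maeve Nakamura's interest in Northgate Mining NL, giving 28% + 65% = 93%.
By sibling attribution (R2), Sofia Nakamura is treated as owning Maeve Nakamura's 4% interest in Talon Pharma AG.
Chain via Northgate Mining NL → Brightpath Partners LP → Stonebridge Holdings Ltd (R3): 93% × 47% × 65% × 57% = 16.194555% of Talon Pharma AG.
Direct interest in Talon Pharma AG: 4%.
Aggregating (R1): 16.194555% + 4% = 20.194555%.

20.194555%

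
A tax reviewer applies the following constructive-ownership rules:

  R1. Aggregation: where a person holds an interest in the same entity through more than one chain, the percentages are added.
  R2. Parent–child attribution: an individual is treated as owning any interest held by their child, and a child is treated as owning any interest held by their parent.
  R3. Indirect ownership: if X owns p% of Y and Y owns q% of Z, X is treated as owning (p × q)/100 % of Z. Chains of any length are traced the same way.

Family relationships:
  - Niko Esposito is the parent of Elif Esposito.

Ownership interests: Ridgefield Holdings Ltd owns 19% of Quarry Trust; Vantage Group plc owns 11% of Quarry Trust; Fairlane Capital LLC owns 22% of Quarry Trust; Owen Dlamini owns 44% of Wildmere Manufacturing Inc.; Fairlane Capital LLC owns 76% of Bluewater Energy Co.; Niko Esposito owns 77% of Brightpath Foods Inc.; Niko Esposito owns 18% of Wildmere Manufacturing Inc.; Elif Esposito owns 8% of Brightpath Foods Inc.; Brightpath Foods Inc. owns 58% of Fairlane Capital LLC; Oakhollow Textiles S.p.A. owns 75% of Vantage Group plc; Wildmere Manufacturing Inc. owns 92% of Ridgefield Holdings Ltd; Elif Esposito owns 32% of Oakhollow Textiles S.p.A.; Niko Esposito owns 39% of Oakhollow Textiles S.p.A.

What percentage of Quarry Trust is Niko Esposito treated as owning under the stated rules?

By parent–child attribution (R2), Niko Esposito is treated as also owning Elif Esposito's interest in Oakhollow Textiles S.p.A, giving 39% + 32% = 71%.
By parent–child attribution (R2), Niko Esposito is treated as also owning Elif Esposito's interest in Brightpath Foods Inc, giving 77% + 8% = 85%.
Chain via Wildmere Manufacturing Inc. → Ridgefield Holdings Ltd (R3): 18% × 92% × 19% = 3.1464% of Quarry Trust.
Chain via Oakhollow Textiles S.p.A. → Vantage Group plc (R3): 71% × 75% × 11% = 5.8575% of Quarry Trust.
Chain via Brightpath Foods Inc. → Fairlane Capital LLC (R3): 85% × 58% × 22% = 10.846% of Quarry Trust.
Aggregating (R1): 3.1464% + 5.8575% + 10.846% = 19.8499%.

19.8499%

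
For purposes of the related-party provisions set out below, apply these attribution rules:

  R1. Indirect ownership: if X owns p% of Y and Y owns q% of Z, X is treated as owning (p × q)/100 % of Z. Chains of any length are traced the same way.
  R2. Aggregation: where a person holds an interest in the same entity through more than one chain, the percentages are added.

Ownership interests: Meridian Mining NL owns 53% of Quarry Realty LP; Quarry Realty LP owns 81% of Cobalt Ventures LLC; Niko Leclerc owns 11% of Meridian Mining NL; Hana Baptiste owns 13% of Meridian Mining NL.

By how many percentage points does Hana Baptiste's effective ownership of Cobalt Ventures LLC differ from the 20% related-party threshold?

14.4191

Chain via Meridian Mining NL → Quarry Realty LP (R1): 13% × 53% × 81% = 5.5809% of Cobalt Ventures LLC.
5.5809% falls short of the 20% threshold by 14.4191 percentage points.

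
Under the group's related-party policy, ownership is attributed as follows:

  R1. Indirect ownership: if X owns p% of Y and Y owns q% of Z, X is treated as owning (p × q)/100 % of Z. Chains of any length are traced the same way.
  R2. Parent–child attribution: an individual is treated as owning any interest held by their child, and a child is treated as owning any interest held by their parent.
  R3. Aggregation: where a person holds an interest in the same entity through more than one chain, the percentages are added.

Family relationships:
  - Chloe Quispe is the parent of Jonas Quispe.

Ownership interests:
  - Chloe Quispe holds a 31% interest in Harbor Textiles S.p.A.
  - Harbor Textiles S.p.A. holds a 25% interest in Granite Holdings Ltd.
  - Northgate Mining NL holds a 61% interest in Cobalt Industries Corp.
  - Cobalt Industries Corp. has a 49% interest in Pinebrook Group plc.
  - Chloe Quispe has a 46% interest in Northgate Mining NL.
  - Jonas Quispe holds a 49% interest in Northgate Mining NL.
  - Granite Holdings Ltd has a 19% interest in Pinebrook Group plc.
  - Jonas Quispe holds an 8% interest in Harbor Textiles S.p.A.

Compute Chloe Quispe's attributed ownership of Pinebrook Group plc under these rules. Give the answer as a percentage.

By parent–child attribution (R2), Chloe Quispe is treated as also owning Jonas Quispe's interest in Northgate Mining NL, giving 46% + 49% = 95%.
By parent–child attribution (R2), Chloe Quispe is treated as also owning Jonas Quispe's interest in Harbor Textiles S.p.A, giving 31% + 8% = 39%.
Chain via Northgate Mining NL → Cobalt Industries Corp. (R1): 95% × 61% × 49% = 28.3955% of Pinebrook Group plc.
Chain via Harbor Textiles S.p.A. → Granite Holdings Ltd (R1): 39% × 25% × 19% = 1.8525% of Pinebrook Group plc.
Aggregating (R3): 28.3955% + 1.8525% = 30.248%.

30.248%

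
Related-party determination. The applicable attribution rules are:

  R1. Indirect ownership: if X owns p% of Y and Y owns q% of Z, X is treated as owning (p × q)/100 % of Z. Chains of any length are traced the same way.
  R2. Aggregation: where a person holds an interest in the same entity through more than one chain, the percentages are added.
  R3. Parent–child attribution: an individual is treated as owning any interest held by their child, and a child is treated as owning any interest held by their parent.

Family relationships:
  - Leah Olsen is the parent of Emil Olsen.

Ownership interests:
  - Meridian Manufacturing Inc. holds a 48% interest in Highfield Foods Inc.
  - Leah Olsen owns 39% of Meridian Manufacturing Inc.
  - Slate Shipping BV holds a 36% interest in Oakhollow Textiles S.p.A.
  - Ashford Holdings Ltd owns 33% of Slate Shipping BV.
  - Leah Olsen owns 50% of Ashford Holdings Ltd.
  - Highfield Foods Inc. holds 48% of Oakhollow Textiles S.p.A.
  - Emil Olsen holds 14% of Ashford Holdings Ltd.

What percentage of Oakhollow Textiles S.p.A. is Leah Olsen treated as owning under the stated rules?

By parent–child attribution (R3), Leah Olsen is treated as also owning Emil Olsen's interest in Ashford Holdings Ltd, giving 50% + 14% = 64%.
Chain via Ashford Holdings Ltd → Slate Shipping BV (R1): 64% × 33% × 36% = 7.6032% of Oakhollow Textiles S.p.A.
Chain via Meridian Manufacturing Inc. → Highfield Foods Inc. (R1): 39% × 48% × 48% = 8.9856% of Oakhollow Textiles S.p.A.
Aggregating (R2): 7.6032% + 8.9856% = 16.5888%.

16.5888%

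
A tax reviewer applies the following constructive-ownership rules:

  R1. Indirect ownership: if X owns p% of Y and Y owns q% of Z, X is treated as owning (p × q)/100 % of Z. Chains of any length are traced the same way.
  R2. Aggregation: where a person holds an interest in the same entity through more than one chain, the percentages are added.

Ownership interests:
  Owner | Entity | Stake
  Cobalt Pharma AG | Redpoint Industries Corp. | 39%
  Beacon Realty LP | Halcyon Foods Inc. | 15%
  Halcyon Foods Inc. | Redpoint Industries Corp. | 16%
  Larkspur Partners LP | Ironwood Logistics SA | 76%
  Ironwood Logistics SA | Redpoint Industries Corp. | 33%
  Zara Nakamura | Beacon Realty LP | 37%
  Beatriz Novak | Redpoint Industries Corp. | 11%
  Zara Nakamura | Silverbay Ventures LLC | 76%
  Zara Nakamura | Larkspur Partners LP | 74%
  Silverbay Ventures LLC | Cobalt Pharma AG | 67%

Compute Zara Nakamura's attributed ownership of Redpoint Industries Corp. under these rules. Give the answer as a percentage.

39.306%

Chain via Beacon Realty LP → Halcyon Foods Inc. (R1): 37% × 15% × 16% = 0.888% of Redpoint Industries Corp.
Chain via Larkspur Partners LP → Ironwood Logistics SA (R1): 74% × 76% × 33% = 18.5592% of Redpoint Industries Corp.
Chain via Silverbay Ventures LLC → Cobalt Pharma AG (R1): 76% × 67% × 39% = 19.8588% of Redpoint Industries Corp.
Aggregating (R2): 0.888% + 18.5592% + 19.8588% = 39.306%.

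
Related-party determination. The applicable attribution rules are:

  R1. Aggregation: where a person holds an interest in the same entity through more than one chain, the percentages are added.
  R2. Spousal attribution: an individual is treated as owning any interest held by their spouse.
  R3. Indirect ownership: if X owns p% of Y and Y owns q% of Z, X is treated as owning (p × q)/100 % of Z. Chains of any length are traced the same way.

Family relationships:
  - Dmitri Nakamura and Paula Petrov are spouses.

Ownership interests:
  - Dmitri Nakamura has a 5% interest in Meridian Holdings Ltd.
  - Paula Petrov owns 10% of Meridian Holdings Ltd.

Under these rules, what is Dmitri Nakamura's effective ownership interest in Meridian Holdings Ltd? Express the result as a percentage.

By spousal attribution (R2), Dmitri Nakamura is treated as also owning Paula Petrov's interest in Meridian Holdings Ltd, giving 5% + 10% = 15%.
Direct interest in Meridian Holdings Ltd: 15%.

15%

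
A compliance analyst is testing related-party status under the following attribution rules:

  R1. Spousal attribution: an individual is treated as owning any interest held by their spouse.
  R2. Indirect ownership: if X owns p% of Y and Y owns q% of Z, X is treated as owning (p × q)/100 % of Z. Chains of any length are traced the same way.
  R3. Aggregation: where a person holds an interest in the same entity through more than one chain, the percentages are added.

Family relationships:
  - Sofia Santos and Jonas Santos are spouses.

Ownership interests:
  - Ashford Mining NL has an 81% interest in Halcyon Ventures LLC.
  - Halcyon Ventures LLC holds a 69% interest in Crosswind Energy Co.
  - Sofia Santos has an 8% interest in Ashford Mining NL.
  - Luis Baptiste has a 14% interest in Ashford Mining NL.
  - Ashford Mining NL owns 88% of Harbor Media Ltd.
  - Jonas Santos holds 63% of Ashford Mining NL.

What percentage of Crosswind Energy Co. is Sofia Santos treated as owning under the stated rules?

39.6819%

By spousal attribution (R1), Sofia Santos is treated as also owning Jonas Santos's interest in Ashford Mining NL, giving 8% + 63% = 71%.
Chain via Ashford Mining NL → Halcyon Ventures LLC (R2): 71% × 81% × 69% = 39.6819% of Crosswind Energy Co.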